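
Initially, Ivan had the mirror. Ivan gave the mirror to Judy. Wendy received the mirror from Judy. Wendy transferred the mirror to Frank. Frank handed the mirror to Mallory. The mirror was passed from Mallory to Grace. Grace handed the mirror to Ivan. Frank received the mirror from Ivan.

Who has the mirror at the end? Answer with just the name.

Answer: Frank

Derivation:
Tracking the mirror through each event:
Start: Ivan has the mirror.
After event 1: Judy has the mirror.
After event 2: Wendy has the mirror.
After event 3: Frank has the mirror.
After event 4: Mallory has the mirror.
After event 5: Grace has the mirror.
After event 6: Ivan has the mirror.
After event 7: Frank has the mirror.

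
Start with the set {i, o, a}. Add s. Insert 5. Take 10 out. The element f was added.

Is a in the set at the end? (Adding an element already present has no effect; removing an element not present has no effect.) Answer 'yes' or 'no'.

Tracking the set through each operation:
Start: {a, i, o}
Event 1 (add s): added. Set: {a, i, o, s}
Event 2 (add 5): added. Set: {5, a, i, o, s}
Event 3 (remove 10): not present, no change. Set: {5, a, i, o, s}
Event 4 (add f): added. Set: {5, a, f, i, o, s}

Final set: {5, a, f, i, o, s} (size 6)
a is in the final set.

Answer: yes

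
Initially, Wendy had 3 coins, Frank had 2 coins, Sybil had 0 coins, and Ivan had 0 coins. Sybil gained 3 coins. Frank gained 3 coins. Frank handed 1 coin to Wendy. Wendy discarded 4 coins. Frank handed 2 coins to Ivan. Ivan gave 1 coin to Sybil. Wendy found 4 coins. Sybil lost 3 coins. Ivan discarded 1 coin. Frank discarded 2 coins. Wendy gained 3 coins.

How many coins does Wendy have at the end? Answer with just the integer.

Answer: 7

Derivation:
Tracking counts step by step:
Start: Wendy=3, Frank=2, Sybil=0, Ivan=0
Event 1 (Sybil +3): Sybil: 0 -> 3. State: Wendy=3, Frank=2, Sybil=3, Ivan=0
Event 2 (Frank +3): Frank: 2 -> 5. State: Wendy=3, Frank=5, Sybil=3, Ivan=0
Event 3 (Frank -> Wendy, 1): Frank: 5 -> 4, Wendy: 3 -> 4. State: Wendy=4, Frank=4, Sybil=3, Ivan=0
Event 4 (Wendy -4): Wendy: 4 -> 0. State: Wendy=0, Frank=4, Sybil=3, Ivan=0
Event 5 (Frank -> Ivan, 2): Frank: 4 -> 2, Ivan: 0 -> 2. State: Wendy=0, Frank=2, Sybil=3, Ivan=2
Event 6 (Ivan -> Sybil, 1): Ivan: 2 -> 1, Sybil: 3 -> 4. State: Wendy=0, Frank=2, Sybil=4, Ivan=1
Event 7 (Wendy +4): Wendy: 0 -> 4. State: Wendy=4, Frank=2, Sybil=4, Ivan=1
Event 8 (Sybil -3): Sybil: 4 -> 1. State: Wendy=4, Frank=2, Sybil=1, Ivan=1
Event 9 (Ivan -1): Ivan: 1 -> 0. State: Wendy=4, Frank=2, Sybil=1, Ivan=0
Event 10 (Frank -2): Frank: 2 -> 0. State: Wendy=4, Frank=0, Sybil=1, Ivan=0
Event 11 (Wendy +3): Wendy: 4 -> 7. State: Wendy=7, Frank=0, Sybil=1, Ivan=0

Wendy's final count: 7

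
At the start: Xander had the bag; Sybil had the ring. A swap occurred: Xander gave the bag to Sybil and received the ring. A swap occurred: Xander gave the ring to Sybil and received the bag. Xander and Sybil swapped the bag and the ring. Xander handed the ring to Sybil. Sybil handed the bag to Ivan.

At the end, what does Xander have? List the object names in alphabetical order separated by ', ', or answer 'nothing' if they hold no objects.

Answer: nothing

Derivation:
Tracking all object holders:
Start: bag:Xander, ring:Sybil
Event 1 (swap bag<->ring: now bag:Sybil, ring:Xander). State: bag:Sybil, ring:Xander
Event 2 (swap ring<->bag: now ring:Sybil, bag:Xander). State: bag:Xander, ring:Sybil
Event 3 (swap bag<->ring: now bag:Sybil, ring:Xander). State: bag:Sybil, ring:Xander
Event 4 (give ring: Xander -> Sybil). State: bag:Sybil, ring:Sybil
Event 5 (give bag: Sybil -> Ivan). State: bag:Ivan, ring:Sybil

Final state: bag:Ivan, ring:Sybil
Xander holds: (nothing).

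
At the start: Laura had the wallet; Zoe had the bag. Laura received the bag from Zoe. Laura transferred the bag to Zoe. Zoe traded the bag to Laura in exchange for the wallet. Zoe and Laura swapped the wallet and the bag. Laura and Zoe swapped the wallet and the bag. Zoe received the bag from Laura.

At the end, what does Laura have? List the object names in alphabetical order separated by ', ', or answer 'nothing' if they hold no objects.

Answer: nothing

Derivation:
Tracking all object holders:
Start: wallet:Laura, bag:Zoe
Event 1 (give bag: Zoe -> Laura). State: wallet:Laura, bag:Laura
Event 2 (give bag: Laura -> Zoe). State: wallet:Laura, bag:Zoe
Event 3 (swap bag<->wallet: now bag:Laura, wallet:Zoe). State: wallet:Zoe, bag:Laura
Event 4 (swap wallet<->bag: now wallet:Laura, bag:Zoe). State: wallet:Laura, bag:Zoe
Event 5 (swap wallet<->bag: now wallet:Zoe, bag:Laura). State: wallet:Zoe, bag:Laura
Event 6 (give bag: Laura -> Zoe). State: wallet:Zoe, bag:Zoe

Final state: wallet:Zoe, bag:Zoe
Laura holds: (nothing).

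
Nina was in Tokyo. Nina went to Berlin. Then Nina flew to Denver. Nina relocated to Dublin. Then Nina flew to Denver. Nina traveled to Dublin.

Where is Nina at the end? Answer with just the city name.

Answer: Dublin

Derivation:
Tracking Nina's location:
Start: Nina is in Tokyo.
After move 1: Tokyo -> Berlin. Nina is in Berlin.
After move 2: Berlin -> Denver. Nina is in Denver.
After move 3: Denver -> Dublin. Nina is in Dublin.
After move 4: Dublin -> Denver. Nina is in Denver.
After move 5: Denver -> Dublin. Nina is in Dublin.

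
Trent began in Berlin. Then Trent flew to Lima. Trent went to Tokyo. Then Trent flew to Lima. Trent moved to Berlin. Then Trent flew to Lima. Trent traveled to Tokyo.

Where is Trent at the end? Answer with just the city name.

Answer: Tokyo

Derivation:
Tracking Trent's location:
Start: Trent is in Berlin.
After move 1: Berlin -> Lima. Trent is in Lima.
After move 2: Lima -> Tokyo. Trent is in Tokyo.
After move 3: Tokyo -> Lima. Trent is in Lima.
After move 4: Lima -> Berlin. Trent is in Berlin.
After move 5: Berlin -> Lima. Trent is in Lima.
After move 6: Lima -> Tokyo. Trent is in Tokyo.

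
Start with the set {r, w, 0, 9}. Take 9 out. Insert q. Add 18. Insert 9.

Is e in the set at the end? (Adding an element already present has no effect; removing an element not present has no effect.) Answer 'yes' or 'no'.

Tracking the set through each operation:
Start: {0, 9, r, w}
Event 1 (remove 9): removed. Set: {0, r, w}
Event 2 (add q): added. Set: {0, q, r, w}
Event 3 (add 18): added. Set: {0, 18, q, r, w}
Event 4 (add 9): added. Set: {0, 18, 9, q, r, w}

Final set: {0, 18, 9, q, r, w} (size 6)
e is NOT in the final set.

Answer: no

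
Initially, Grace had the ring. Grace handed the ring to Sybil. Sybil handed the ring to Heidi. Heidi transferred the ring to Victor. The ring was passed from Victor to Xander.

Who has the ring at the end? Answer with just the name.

Answer: Xander

Derivation:
Tracking the ring through each event:
Start: Grace has the ring.
After event 1: Sybil has the ring.
After event 2: Heidi has the ring.
After event 3: Victor has the ring.
After event 4: Xander has the ring.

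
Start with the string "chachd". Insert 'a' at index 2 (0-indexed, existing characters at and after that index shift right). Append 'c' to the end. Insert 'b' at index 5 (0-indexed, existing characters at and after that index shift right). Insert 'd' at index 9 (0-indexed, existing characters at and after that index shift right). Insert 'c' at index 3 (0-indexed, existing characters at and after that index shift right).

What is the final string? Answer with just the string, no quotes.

Answer: chacacbhdcd

Derivation:
Applying each edit step by step:
Start: "chachd"
Op 1 (insert 'a' at idx 2): "chachd" -> "chaachd"
Op 2 (append 'c'): "chaachd" -> "chaachdc"
Op 3 (insert 'b' at idx 5): "chaachdc" -> "chaacbhdc"
Op 4 (insert 'd' at idx 9): "chaacbhdc" -> "chaacbhdcd"
Op 5 (insert 'c' at idx 3): "chaacbhdcd" -> "chacacbhdcd"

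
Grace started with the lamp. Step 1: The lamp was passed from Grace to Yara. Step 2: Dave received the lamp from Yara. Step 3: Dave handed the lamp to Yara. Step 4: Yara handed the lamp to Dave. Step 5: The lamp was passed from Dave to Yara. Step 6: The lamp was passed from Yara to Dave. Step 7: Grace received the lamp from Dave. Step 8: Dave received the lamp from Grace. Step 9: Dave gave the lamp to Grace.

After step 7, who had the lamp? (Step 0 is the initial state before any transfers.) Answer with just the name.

Answer: Grace

Derivation:
Tracking the lamp holder through step 7:
After step 0 (start): Grace
After step 1: Yara
After step 2: Dave
After step 3: Yara
After step 4: Dave
After step 5: Yara
After step 6: Dave
After step 7: Grace

At step 7, the holder is Grace.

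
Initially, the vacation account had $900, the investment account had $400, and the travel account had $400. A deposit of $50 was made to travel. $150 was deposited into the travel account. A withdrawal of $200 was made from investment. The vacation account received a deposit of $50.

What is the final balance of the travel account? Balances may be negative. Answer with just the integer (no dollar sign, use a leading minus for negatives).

Answer: 600

Derivation:
Tracking account balances step by step:
Start: vacation=900, investment=400, travel=400
Event 1 (deposit 50 to travel): travel: 400 + 50 = 450. Balances: vacation=900, investment=400, travel=450
Event 2 (deposit 150 to travel): travel: 450 + 150 = 600. Balances: vacation=900, investment=400, travel=600
Event 3 (withdraw 200 from investment): investment: 400 - 200 = 200. Balances: vacation=900, investment=200, travel=600
Event 4 (deposit 50 to vacation): vacation: 900 + 50 = 950. Balances: vacation=950, investment=200, travel=600

Final balance of travel: 600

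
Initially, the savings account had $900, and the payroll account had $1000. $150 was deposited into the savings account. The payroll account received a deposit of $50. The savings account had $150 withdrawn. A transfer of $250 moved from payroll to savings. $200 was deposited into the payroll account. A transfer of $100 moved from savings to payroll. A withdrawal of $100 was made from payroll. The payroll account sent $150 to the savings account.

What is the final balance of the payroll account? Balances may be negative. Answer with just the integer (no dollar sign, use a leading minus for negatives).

Answer: 850

Derivation:
Tracking account balances step by step:
Start: savings=900, payroll=1000
Event 1 (deposit 150 to savings): savings: 900 + 150 = 1050. Balances: savings=1050, payroll=1000
Event 2 (deposit 50 to payroll): payroll: 1000 + 50 = 1050. Balances: savings=1050, payroll=1050
Event 3 (withdraw 150 from savings): savings: 1050 - 150 = 900. Balances: savings=900, payroll=1050
Event 4 (transfer 250 payroll -> savings): payroll: 1050 - 250 = 800, savings: 900 + 250 = 1150. Balances: savings=1150, payroll=800
Event 5 (deposit 200 to payroll): payroll: 800 + 200 = 1000. Balances: savings=1150, payroll=1000
Event 6 (transfer 100 savings -> payroll): savings: 1150 - 100 = 1050, payroll: 1000 + 100 = 1100. Balances: savings=1050, payroll=1100
Event 7 (withdraw 100 from payroll): payroll: 1100 - 100 = 1000. Balances: savings=1050, payroll=1000
Event 8 (transfer 150 payroll -> savings): payroll: 1000 - 150 = 850, savings: 1050 + 150 = 1200. Balances: savings=1200, payroll=850

Final balance of payroll: 850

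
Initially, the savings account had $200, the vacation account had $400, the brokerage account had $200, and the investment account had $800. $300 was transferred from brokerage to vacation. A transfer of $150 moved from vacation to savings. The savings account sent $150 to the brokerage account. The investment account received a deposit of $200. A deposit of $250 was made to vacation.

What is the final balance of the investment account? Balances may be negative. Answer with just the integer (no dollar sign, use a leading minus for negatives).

Tracking account balances step by step:
Start: savings=200, vacation=400, brokerage=200, investment=800
Event 1 (transfer 300 brokerage -> vacation): brokerage: 200 - 300 = -100, vacation: 400 + 300 = 700. Balances: savings=200, vacation=700, brokerage=-100, investment=800
Event 2 (transfer 150 vacation -> savings): vacation: 700 - 150 = 550, savings: 200 + 150 = 350. Balances: savings=350, vacation=550, brokerage=-100, investment=800
Event 3 (transfer 150 savings -> brokerage): savings: 350 - 150 = 200, brokerage: -100 + 150 = 50. Balances: savings=200, vacation=550, brokerage=50, investment=800
Event 4 (deposit 200 to investment): investment: 800 + 200 = 1000. Balances: savings=200, vacation=550, brokerage=50, investment=1000
Event 5 (deposit 250 to vacation): vacation: 550 + 250 = 800. Balances: savings=200, vacation=800, brokerage=50, investment=1000

Final balance of investment: 1000

Answer: 1000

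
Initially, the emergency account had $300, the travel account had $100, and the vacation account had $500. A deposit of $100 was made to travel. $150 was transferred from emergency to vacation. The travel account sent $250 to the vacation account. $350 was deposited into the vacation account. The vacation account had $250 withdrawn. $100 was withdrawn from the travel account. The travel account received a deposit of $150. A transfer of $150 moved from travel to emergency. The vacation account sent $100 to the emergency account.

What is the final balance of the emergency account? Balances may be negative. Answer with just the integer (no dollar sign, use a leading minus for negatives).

Tracking account balances step by step:
Start: emergency=300, travel=100, vacation=500
Event 1 (deposit 100 to travel): travel: 100 + 100 = 200. Balances: emergency=300, travel=200, vacation=500
Event 2 (transfer 150 emergency -> vacation): emergency: 300 - 150 = 150, vacation: 500 + 150 = 650. Balances: emergency=150, travel=200, vacation=650
Event 3 (transfer 250 travel -> vacation): travel: 200 - 250 = -50, vacation: 650 + 250 = 900. Balances: emergency=150, travel=-50, vacation=900
Event 4 (deposit 350 to vacation): vacation: 900 + 350 = 1250. Balances: emergency=150, travel=-50, vacation=1250
Event 5 (withdraw 250 from vacation): vacation: 1250 - 250 = 1000. Balances: emergency=150, travel=-50, vacation=1000
Event 6 (withdraw 100 from travel): travel: -50 - 100 = -150. Balances: emergency=150, travel=-150, vacation=1000
Event 7 (deposit 150 to travel): travel: -150 + 150 = 0. Balances: emergency=150, travel=0, vacation=1000
Event 8 (transfer 150 travel -> emergency): travel: 0 - 150 = -150, emergency: 150 + 150 = 300. Balances: emergency=300, travel=-150, vacation=1000
Event 9 (transfer 100 vacation -> emergency): vacation: 1000 - 100 = 900, emergency: 300 + 100 = 400. Balances: emergency=400, travel=-150, vacation=900

Final balance of emergency: 400

Answer: 400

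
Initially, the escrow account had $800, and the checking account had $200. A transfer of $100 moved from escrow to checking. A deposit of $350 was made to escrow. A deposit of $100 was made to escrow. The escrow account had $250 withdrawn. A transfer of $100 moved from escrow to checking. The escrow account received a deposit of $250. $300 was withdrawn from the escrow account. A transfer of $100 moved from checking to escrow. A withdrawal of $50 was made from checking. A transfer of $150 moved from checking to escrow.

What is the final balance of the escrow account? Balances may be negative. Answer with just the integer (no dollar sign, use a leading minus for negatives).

Answer: 1000

Derivation:
Tracking account balances step by step:
Start: escrow=800, checking=200
Event 1 (transfer 100 escrow -> checking): escrow: 800 - 100 = 700, checking: 200 + 100 = 300. Balances: escrow=700, checking=300
Event 2 (deposit 350 to escrow): escrow: 700 + 350 = 1050. Balances: escrow=1050, checking=300
Event 3 (deposit 100 to escrow): escrow: 1050 + 100 = 1150. Balances: escrow=1150, checking=300
Event 4 (withdraw 250 from escrow): escrow: 1150 - 250 = 900. Balances: escrow=900, checking=300
Event 5 (transfer 100 escrow -> checking): escrow: 900 - 100 = 800, checking: 300 + 100 = 400. Balances: escrow=800, checking=400
Event 6 (deposit 250 to escrow): escrow: 800 + 250 = 1050. Balances: escrow=1050, checking=400
Event 7 (withdraw 300 from escrow): escrow: 1050 - 300 = 750. Balances: escrow=750, checking=400
Event 8 (transfer 100 checking -> escrow): checking: 400 - 100 = 300, escrow: 750 + 100 = 850. Balances: escrow=850, checking=300
Event 9 (withdraw 50 from checking): checking: 300 - 50 = 250. Balances: escrow=850, checking=250
Event 10 (transfer 150 checking -> escrow): checking: 250 - 150 = 100, escrow: 850 + 150 = 1000. Balances: escrow=1000, checking=100

Final balance of escrow: 1000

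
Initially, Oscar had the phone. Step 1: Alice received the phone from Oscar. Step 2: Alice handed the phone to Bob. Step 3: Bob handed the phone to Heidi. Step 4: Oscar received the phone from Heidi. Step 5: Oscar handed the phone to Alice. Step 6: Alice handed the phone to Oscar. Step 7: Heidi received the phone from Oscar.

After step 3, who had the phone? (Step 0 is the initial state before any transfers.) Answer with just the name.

Answer: Heidi

Derivation:
Tracking the phone holder through step 3:
After step 0 (start): Oscar
After step 1: Alice
After step 2: Bob
After step 3: Heidi

At step 3, the holder is Heidi.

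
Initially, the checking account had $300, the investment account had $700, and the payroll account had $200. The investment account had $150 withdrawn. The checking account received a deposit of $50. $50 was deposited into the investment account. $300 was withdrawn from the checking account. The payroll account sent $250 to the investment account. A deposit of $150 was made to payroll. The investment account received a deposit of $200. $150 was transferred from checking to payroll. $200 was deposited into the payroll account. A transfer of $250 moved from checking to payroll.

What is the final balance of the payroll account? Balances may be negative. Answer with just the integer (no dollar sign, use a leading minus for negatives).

Tracking account balances step by step:
Start: checking=300, investment=700, payroll=200
Event 1 (withdraw 150 from investment): investment: 700 - 150 = 550. Balances: checking=300, investment=550, payroll=200
Event 2 (deposit 50 to checking): checking: 300 + 50 = 350. Balances: checking=350, investment=550, payroll=200
Event 3 (deposit 50 to investment): investment: 550 + 50 = 600. Balances: checking=350, investment=600, payroll=200
Event 4 (withdraw 300 from checking): checking: 350 - 300 = 50. Balances: checking=50, investment=600, payroll=200
Event 5 (transfer 250 payroll -> investment): payroll: 200 - 250 = -50, investment: 600 + 250 = 850. Balances: checking=50, investment=850, payroll=-50
Event 6 (deposit 150 to payroll): payroll: -50 + 150 = 100. Balances: checking=50, investment=850, payroll=100
Event 7 (deposit 200 to investment): investment: 850 + 200 = 1050. Balances: checking=50, investment=1050, payroll=100
Event 8 (transfer 150 checking -> payroll): checking: 50 - 150 = -100, payroll: 100 + 150 = 250. Balances: checking=-100, investment=1050, payroll=250
Event 9 (deposit 200 to payroll): payroll: 250 + 200 = 450. Balances: checking=-100, investment=1050, payroll=450
Event 10 (transfer 250 checking -> payroll): checking: -100 - 250 = -350, payroll: 450 + 250 = 700. Balances: checking=-350, investment=1050, payroll=700

Final balance of payroll: 700

Answer: 700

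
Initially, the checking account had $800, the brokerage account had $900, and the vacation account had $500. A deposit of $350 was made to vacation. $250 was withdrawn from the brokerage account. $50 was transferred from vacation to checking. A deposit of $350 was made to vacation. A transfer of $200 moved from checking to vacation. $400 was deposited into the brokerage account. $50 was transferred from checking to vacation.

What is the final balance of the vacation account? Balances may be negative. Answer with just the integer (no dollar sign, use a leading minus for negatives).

Answer: 1400

Derivation:
Tracking account balances step by step:
Start: checking=800, brokerage=900, vacation=500
Event 1 (deposit 350 to vacation): vacation: 500 + 350 = 850. Balances: checking=800, brokerage=900, vacation=850
Event 2 (withdraw 250 from brokerage): brokerage: 900 - 250 = 650. Balances: checking=800, brokerage=650, vacation=850
Event 3 (transfer 50 vacation -> checking): vacation: 850 - 50 = 800, checking: 800 + 50 = 850. Balances: checking=850, brokerage=650, vacation=800
Event 4 (deposit 350 to vacation): vacation: 800 + 350 = 1150. Balances: checking=850, brokerage=650, vacation=1150
Event 5 (transfer 200 checking -> vacation): checking: 850 - 200 = 650, vacation: 1150 + 200 = 1350. Balances: checking=650, brokerage=650, vacation=1350
Event 6 (deposit 400 to brokerage): brokerage: 650 + 400 = 1050. Balances: checking=650, brokerage=1050, vacation=1350
Event 7 (transfer 50 checking -> vacation): checking: 650 - 50 = 600, vacation: 1350 + 50 = 1400. Balances: checking=600, brokerage=1050, vacation=1400

Final balance of vacation: 1400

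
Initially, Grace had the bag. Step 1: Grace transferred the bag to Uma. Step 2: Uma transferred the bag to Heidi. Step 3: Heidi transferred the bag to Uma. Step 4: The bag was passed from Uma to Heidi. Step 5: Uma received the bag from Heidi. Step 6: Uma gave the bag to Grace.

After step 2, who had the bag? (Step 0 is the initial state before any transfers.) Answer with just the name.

Tracking the bag holder through step 2:
After step 0 (start): Grace
After step 1: Uma
After step 2: Heidi

At step 2, the holder is Heidi.

Answer: Heidi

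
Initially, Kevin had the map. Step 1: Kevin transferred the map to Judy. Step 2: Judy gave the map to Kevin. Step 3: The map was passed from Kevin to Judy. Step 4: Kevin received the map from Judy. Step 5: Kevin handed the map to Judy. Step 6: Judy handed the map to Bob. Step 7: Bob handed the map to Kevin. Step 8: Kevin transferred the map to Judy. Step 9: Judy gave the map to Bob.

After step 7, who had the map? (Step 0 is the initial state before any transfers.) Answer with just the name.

Tracking the map holder through step 7:
After step 0 (start): Kevin
After step 1: Judy
After step 2: Kevin
After step 3: Judy
After step 4: Kevin
After step 5: Judy
After step 6: Bob
After step 7: Kevin

At step 7, the holder is Kevin.

Answer: Kevin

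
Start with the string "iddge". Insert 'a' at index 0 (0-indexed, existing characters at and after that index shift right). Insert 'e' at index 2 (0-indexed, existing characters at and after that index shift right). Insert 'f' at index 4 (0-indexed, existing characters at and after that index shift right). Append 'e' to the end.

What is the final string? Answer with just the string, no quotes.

Answer: aiedfdgee

Derivation:
Applying each edit step by step:
Start: "iddge"
Op 1 (insert 'a' at idx 0): "iddge" -> "aiddge"
Op 2 (insert 'e' at idx 2): "aiddge" -> "aieddge"
Op 3 (insert 'f' at idx 4): "aieddge" -> "aiedfdge"
Op 4 (append 'e'): "aiedfdge" -> "aiedfdgee"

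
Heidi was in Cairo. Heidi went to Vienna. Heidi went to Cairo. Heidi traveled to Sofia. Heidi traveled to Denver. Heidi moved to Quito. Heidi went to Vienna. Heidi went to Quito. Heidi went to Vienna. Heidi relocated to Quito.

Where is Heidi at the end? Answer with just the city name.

Answer: Quito

Derivation:
Tracking Heidi's location:
Start: Heidi is in Cairo.
After move 1: Cairo -> Vienna. Heidi is in Vienna.
After move 2: Vienna -> Cairo. Heidi is in Cairo.
After move 3: Cairo -> Sofia. Heidi is in Sofia.
After move 4: Sofia -> Denver. Heidi is in Denver.
After move 5: Denver -> Quito. Heidi is in Quito.
After move 6: Quito -> Vienna. Heidi is in Vienna.
After move 7: Vienna -> Quito. Heidi is in Quito.
After move 8: Quito -> Vienna. Heidi is in Vienna.
After move 9: Vienna -> Quito. Heidi is in Quito.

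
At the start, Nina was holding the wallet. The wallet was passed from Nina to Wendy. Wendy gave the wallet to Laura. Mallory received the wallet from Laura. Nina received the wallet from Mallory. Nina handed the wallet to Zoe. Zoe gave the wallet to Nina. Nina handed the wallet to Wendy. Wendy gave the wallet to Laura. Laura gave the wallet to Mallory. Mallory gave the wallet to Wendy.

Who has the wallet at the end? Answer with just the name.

Tracking the wallet through each event:
Start: Nina has the wallet.
After event 1: Wendy has the wallet.
After event 2: Laura has the wallet.
After event 3: Mallory has the wallet.
After event 4: Nina has the wallet.
After event 5: Zoe has the wallet.
After event 6: Nina has the wallet.
After event 7: Wendy has the wallet.
After event 8: Laura has the wallet.
After event 9: Mallory has the wallet.
After event 10: Wendy has the wallet.

Answer: Wendy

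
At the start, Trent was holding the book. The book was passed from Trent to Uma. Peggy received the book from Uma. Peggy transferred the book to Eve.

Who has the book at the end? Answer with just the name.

Tracking the book through each event:
Start: Trent has the book.
After event 1: Uma has the book.
After event 2: Peggy has the book.
After event 3: Eve has the book.

Answer: Eve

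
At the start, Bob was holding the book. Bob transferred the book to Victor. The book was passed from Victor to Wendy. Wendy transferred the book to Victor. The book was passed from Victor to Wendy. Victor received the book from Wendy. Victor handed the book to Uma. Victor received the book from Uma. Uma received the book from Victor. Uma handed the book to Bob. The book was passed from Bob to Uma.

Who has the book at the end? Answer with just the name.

Tracking the book through each event:
Start: Bob has the book.
After event 1: Victor has the book.
After event 2: Wendy has the book.
After event 3: Victor has the book.
After event 4: Wendy has the book.
After event 5: Victor has the book.
After event 6: Uma has the book.
After event 7: Victor has the book.
After event 8: Uma has the book.
After event 9: Bob has the book.
After event 10: Uma has the book.

Answer: Uma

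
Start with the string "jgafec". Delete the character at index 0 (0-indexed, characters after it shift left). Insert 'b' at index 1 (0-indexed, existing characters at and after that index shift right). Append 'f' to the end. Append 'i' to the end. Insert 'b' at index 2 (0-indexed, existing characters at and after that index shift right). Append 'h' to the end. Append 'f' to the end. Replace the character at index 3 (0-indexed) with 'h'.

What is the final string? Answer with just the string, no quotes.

Applying each edit step by step:
Start: "jgafec"
Op 1 (delete idx 0 = 'j'): "jgafec" -> "gafec"
Op 2 (insert 'b' at idx 1): "gafec" -> "gbafec"
Op 3 (append 'f'): "gbafec" -> "gbafecf"
Op 4 (append 'i'): "gbafecf" -> "gbafecfi"
Op 5 (insert 'b' at idx 2): "gbafecfi" -> "gbbafecfi"
Op 6 (append 'h'): "gbbafecfi" -> "gbbafecfih"
Op 7 (append 'f'): "gbbafecfih" -> "gbbafecfihf"
Op 8 (replace idx 3: 'a' -> 'h'): "gbbafecfihf" -> "gbbhfecfihf"

Answer: gbbhfecfihf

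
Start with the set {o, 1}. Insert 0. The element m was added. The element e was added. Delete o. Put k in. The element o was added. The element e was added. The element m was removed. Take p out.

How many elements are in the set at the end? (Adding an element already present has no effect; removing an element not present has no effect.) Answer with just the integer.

Tracking the set through each operation:
Start: {1, o}
Event 1 (add 0): added. Set: {0, 1, o}
Event 2 (add m): added. Set: {0, 1, m, o}
Event 3 (add e): added. Set: {0, 1, e, m, o}
Event 4 (remove o): removed. Set: {0, 1, e, m}
Event 5 (add k): added. Set: {0, 1, e, k, m}
Event 6 (add o): added. Set: {0, 1, e, k, m, o}
Event 7 (add e): already present, no change. Set: {0, 1, e, k, m, o}
Event 8 (remove m): removed. Set: {0, 1, e, k, o}
Event 9 (remove p): not present, no change. Set: {0, 1, e, k, o}

Final set: {0, 1, e, k, o} (size 5)

Answer: 5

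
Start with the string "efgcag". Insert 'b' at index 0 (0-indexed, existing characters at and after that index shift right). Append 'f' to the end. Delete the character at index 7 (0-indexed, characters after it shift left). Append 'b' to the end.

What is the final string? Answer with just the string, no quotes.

Answer: befgcagb

Derivation:
Applying each edit step by step:
Start: "efgcag"
Op 1 (insert 'b' at idx 0): "efgcag" -> "befgcag"
Op 2 (append 'f'): "befgcag" -> "befgcagf"
Op 3 (delete idx 7 = 'f'): "befgcagf" -> "befgcag"
Op 4 (append 'b'): "befgcag" -> "befgcagb"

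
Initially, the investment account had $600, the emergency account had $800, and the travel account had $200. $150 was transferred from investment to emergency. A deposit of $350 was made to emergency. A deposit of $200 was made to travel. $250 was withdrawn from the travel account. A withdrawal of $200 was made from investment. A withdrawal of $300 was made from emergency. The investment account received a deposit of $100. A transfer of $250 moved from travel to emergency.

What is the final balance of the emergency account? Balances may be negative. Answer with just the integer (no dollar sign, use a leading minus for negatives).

Tracking account balances step by step:
Start: investment=600, emergency=800, travel=200
Event 1 (transfer 150 investment -> emergency): investment: 600 - 150 = 450, emergency: 800 + 150 = 950. Balances: investment=450, emergency=950, travel=200
Event 2 (deposit 350 to emergency): emergency: 950 + 350 = 1300. Balances: investment=450, emergency=1300, travel=200
Event 3 (deposit 200 to travel): travel: 200 + 200 = 400. Balances: investment=450, emergency=1300, travel=400
Event 4 (withdraw 250 from travel): travel: 400 - 250 = 150. Balances: investment=450, emergency=1300, travel=150
Event 5 (withdraw 200 from investment): investment: 450 - 200 = 250. Balances: investment=250, emergency=1300, travel=150
Event 6 (withdraw 300 from emergency): emergency: 1300 - 300 = 1000. Balances: investment=250, emergency=1000, travel=150
Event 7 (deposit 100 to investment): investment: 250 + 100 = 350. Balances: investment=350, emergency=1000, travel=150
Event 8 (transfer 250 travel -> emergency): travel: 150 - 250 = -100, emergency: 1000 + 250 = 1250. Balances: investment=350, emergency=1250, travel=-100

Final balance of emergency: 1250

Answer: 1250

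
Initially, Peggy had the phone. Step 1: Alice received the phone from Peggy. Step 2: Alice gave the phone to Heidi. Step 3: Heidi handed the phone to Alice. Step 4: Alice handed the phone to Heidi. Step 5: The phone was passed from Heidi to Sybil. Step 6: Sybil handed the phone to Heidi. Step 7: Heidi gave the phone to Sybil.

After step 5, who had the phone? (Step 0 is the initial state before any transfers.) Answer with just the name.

Tracking the phone holder through step 5:
After step 0 (start): Peggy
After step 1: Alice
After step 2: Heidi
After step 3: Alice
After step 4: Heidi
After step 5: Sybil

At step 5, the holder is Sybil.

Answer: Sybil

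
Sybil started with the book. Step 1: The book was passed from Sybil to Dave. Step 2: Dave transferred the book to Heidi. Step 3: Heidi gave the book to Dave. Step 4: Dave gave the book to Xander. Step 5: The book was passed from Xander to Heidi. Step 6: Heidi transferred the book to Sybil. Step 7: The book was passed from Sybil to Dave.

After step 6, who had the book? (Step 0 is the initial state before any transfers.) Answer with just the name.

Tracking the book holder through step 6:
After step 0 (start): Sybil
After step 1: Dave
After step 2: Heidi
After step 3: Dave
After step 4: Xander
After step 5: Heidi
After step 6: Sybil

At step 6, the holder is Sybil.

Answer: Sybil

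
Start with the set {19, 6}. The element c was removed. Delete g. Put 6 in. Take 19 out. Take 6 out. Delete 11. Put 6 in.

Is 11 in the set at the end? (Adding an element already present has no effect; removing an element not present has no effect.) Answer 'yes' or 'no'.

Tracking the set through each operation:
Start: {19, 6}
Event 1 (remove c): not present, no change. Set: {19, 6}
Event 2 (remove g): not present, no change. Set: {19, 6}
Event 3 (add 6): already present, no change. Set: {19, 6}
Event 4 (remove 19): removed. Set: {6}
Event 5 (remove 6): removed. Set: {}
Event 6 (remove 11): not present, no change. Set: {}
Event 7 (add 6): added. Set: {6}

Final set: {6} (size 1)
11 is NOT in the final set.

Answer: no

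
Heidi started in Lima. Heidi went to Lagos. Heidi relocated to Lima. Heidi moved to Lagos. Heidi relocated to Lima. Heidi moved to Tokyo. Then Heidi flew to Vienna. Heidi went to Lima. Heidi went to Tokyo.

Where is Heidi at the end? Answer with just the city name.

Tracking Heidi's location:
Start: Heidi is in Lima.
After move 1: Lima -> Lagos. Heidi is in Lagos.
After move 2: Lagos -> Lima. Heidi is in Lima.
After move 3: Lima -> Lagos. Heidi is in Lagos.
After move 4: Lagos -> Lima. Heidi is in Lima.
After move 5: Lima -> Tokyo. Heidi is in Tokyo.
After move 6: Tokyo -> Vienna. Heidi is in Vienna.
After move 7: Vienna -> Lima. Heidi is in Lima.
After move 8: Lima -> Tokyo. Heidi is in Tokyo.

Answer: Tokyo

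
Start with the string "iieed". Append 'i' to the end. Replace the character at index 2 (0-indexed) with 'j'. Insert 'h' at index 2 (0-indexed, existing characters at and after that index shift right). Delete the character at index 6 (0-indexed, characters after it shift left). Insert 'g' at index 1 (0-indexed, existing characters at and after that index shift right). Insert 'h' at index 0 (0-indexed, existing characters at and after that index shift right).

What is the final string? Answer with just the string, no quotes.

Applying each edit step by step:
Start: "iieed"
Op 1 (append 'i'): "iieed" -> "iieedi"
Op 2 (replace idx 2: 'e' -> 'j'): "iieedi" -> "iijedi"
Op 3 (insert 'h' at idx 2): "iijedi" -> "iihjedi"
Op 4 (delete idx 6 = 'i'): "iihjedi" -> "iihjed"
Op 5 (insert 'g' at idx 1): "iihjed" -> "igihjed"
Op 6 (insert 'h' at idx 0): "igihjed" -> "higihjed"

Answer: higihjed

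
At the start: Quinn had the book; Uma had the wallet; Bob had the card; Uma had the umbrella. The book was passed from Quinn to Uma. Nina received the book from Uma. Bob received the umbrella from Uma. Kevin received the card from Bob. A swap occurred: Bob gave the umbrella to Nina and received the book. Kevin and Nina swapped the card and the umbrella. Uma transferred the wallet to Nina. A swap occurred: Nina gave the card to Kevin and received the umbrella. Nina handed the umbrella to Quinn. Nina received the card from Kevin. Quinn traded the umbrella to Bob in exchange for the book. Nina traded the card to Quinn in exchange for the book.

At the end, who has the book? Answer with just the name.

Tracking all object holders:
Start: book:Quinn, wallet:Uma, card:Bob, umbrella:Uma
Event 1 (give book: Quinn -> Uma). State: book:Uma, wallet:Uma, card:Bob, umbrella:Uma
Event 2 (give book: Uma -> Nina). State: book:Nina, wallet:Uma, card:Bob, umbrella:Uma
Event 3 (give umbrella: Uma -> Bob). State: book:Nina, wallet:Uma, card:Bob, umbrella:Bob
Event 4 (give card: Bob -> Kevin). State: book:Nina, wallet:Uma, card:Kevin, umbrella:Bob
Event 5 (swap umbrella<->book: now umbrella:Nina, book:Bob). State: book:Bob, wallet:Uma, card:Kevin, umbrella:Nina
Event 6 (swap card<->umbrella: now card:Nina, umbrella:Kevin). State: book:Bob, wallet:Uma, card:Nina, umbrella:Kevin
Event 7 (give wallet: Uma -> Nina). State: book:Bob, wallet:Nina, card:Nina, umbrella:Kevin
Event 8 (swap card<->umbrella: now card:Kevin, umbrella:Nina). State: book:Bob, wallet:Nina, card:Kevin, umbrella:Nina
Event 9 (give umbrella: Nina -> Quinn). State: book:Bob, wallet:Nina, card:Kevin, umbrella:Quinn
Event 10 (give card: Kevin -> Nina). State: book:Bob, wallet:Nina, card:Nina, umbrella:Quinn
Event 11 (swap umbrella<->book: now umbrella:Bob, book:Quinn). State: book:Quinn, wallet:Nina, card:Nina, umbrella:Bob
Event 12 (swap card<->book: now card:Quinn, book:Nina). State: book:Nina, wallet:Nina, card:Quinn, umbrella:Bob

Final state: book:Nina, wallet:Nina, card:Quinn, umbrella:Bob
The book is held by Nina.

Answer: Nina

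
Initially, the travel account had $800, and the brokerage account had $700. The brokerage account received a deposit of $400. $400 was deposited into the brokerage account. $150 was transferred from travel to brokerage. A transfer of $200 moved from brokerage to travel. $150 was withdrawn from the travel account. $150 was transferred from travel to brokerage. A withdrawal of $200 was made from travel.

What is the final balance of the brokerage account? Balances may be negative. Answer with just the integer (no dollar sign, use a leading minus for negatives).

Tracking account balances step by step:
Start: travel=800, brokerage=700
Event 1 (deposit 400 to brokerage): brokerage: 700 + 400 = 1100. Balances: travel=800, brokerage=1100
Event 2 (deposit 400 to brokerage): brokerage: 1100 + 400 = 1500. Balances: travel=800, brokerage=1500
Event 3 (transfer 150 travel -> brokerage): travel: 800 - 150 = 650, brokerage: 1500 + 150 = 1650. Balances: travel=650, brokerage=1650
Event 4 (transfer 200 brokerage -> travel): brokerage: 1650 - 200 = 1450, travel: 650 + 200 = 850. Balances: travel=850, brokerage=1450
Event 5 (withdraw 150 from travel): travel: 850 - 150 = 700. Balances: travel=700, brokerage=1450
Event 6 (transfer 150 travel -> brokerage): travel: 700 - 150 = 550, brokerage: 1450 + 150 = 1600. Balances: travel=550, brokerage=1600
Event 7 (withdraw 200 from travel): travel: 550 - 200 = 350. Balances: travel=350, brokerage=1600

Final balance of brokerage: 1600

Answer: 1600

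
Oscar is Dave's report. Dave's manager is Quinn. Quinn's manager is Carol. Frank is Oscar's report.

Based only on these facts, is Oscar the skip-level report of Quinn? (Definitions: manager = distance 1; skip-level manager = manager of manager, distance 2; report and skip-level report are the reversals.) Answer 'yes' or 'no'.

Reconstructing the manager chain from the given facts:
  Carol -> Quinn -> Dave -> Oscar -> Frank
(each arrow means 'manager of the next')
Positions in the chain (0 = top):
  position of Carol: 0
  position of Quinn: 1
  position of Dave: 2
  position of Oscar: 3
  position of Frank: 4

Oscar is at position 3, Quinn is at position 1; signed distance (j - i) = -2.
'skip-level report' requires j - i = -2. Actual distance is -2, so the relation HOLDS.

Answer: yes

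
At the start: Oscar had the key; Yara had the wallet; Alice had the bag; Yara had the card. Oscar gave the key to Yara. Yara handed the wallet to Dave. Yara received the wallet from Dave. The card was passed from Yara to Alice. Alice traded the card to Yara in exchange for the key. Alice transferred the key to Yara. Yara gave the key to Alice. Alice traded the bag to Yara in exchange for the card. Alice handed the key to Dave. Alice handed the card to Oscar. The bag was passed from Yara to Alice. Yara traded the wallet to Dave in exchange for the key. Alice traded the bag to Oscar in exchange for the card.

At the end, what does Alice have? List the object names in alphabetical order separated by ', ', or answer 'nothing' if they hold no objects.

Answer: card

Derivation:
Tracking all object holders:
Start: key:Oscar, wallet:Yara, bag:Alice, card:Yara
Event 1 (give key: Oscar -> Yara). State: key:Yara, wallet:Yara, bag:Alice, card:Yara
Event 2 (give wallet: Yara -> Dave). State: key:Yara, wallet:Dave, bag:Alice, card:Yara
Event 3 (give wallet: Dave -> Yara). State: key:Yara, wallet:Yara, bag:Alice, card:Yara
Event 4 (give card: Yara -> Alice). State: key:Yara, wallet:Yara, bag:Alice, card:Alice
Event 5 (swap card<->key: now card:Yara, key:Alice). State: key:Alice, wallet:Yara, bag:Alice, card:Yara
Event 6 (give key: Alice -> Yara). State: key:Yara, wallet:Yara, bag:Alice, card:Yara
Event 7 (give key: Yara -> Alice). State: key:Alice, wallet:Yara, bag:Alice, card:Yara
Event 8 (swap bag<->card: now bag:Yara, card:Alice). State: key:Alice, wallet:Yara, bag:Yara, card:Alice
Event 9 (give key: Alice -> Dave). State: key:Dave, wallet:Yara, bag:Yara, card:Alice
Event 10 (give card: Alice -> Oscar). State: key:Dave, wallet:Yara, bag:Yara, card:Oscar
Event 11 (give bag: Yara -> Alice). State: key:Dave, wallet:Yara, bag:Alice, card:Oscar
Event 12 (swap wallet<->key: now wallet:Dave, key:Yara). State: key:Yara, wallet:Dave, bag:Alice, card:Oscar
Event 13 (swap bag<->card: now bag:Oscar, card:Alice). State: key:Yara, wallet:Dave, bag:Oscar, card:Alice

Final state: key:Yara, wallet:Dave, bag:Oscar, card:Alice
Alice holds: card.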